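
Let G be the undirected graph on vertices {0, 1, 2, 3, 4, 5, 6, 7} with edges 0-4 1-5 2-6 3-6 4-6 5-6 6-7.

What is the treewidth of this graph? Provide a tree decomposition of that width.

Treewidth 1.
One such decomposition:
Bags: B1 = {5, 6}  B2 = {4, 6}  B3 = {2, 6}  B4 = {0, 4}  B5 = {1, 5}  B6 = {3, 6}  B7 = {6, 7}
Tree: B1–B2, B1–B3, B2–B4, B1–B5, B3–B6, B6–B7

Each bag holds 2 vertices, so the decomposition has width 1, which upper-bounds the treewidth. Any graph with an edge has treewidth ≥ 1, and G has the edge 5–6. Hence tw(G) = 1 exactly.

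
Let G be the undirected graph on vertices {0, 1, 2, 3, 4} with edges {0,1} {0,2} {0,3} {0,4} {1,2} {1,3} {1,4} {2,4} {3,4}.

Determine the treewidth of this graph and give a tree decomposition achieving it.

The largest bag has 4 vertices, giving width 3; this decomposition certifies tw(G) ≤ 3. On the other hand G contains the 4-clique {0, 1, 2, 4}. A clique must lie in a single bag of any decomposition, so no decomposition can have width below 3. Hence tw(G) = 3 exactly.

Treewidth 3.
One such decomposition:
Bags: B1 = {0, 1, 2, 4}  B2 = {0, 1, 3, 4}
Tree: B1–B2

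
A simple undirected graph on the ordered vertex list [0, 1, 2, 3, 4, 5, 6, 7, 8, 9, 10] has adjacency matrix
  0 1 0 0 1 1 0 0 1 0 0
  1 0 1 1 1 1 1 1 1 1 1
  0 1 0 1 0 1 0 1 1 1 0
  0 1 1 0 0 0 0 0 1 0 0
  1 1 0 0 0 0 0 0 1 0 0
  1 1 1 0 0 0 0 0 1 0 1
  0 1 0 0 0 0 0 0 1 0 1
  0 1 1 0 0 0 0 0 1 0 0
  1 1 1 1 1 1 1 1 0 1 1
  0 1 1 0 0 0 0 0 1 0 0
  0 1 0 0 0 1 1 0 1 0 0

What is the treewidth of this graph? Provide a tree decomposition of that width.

Treewidth 3.
Bags: B1 = {1, 5, 8, 10}  B2 = {1, 2, 5, 8}  B3 = {1, 6, 8, 10}  B4 = {0, 1, 5, 8}  B5 = {1, 2, 7, 8}  B6 = {1, 2, 3, 8}  B7 = {0, 1, 4, 8}  B8 = {1, 2, 8, 9}
Tree: B1–B2, B1–B3, B1–B4, B2–B5, B5–B6, B4–B7, B5–B8

Each bag holds 4 vertices, so the decomposition has width 3, which upper-bounds the treewidth. For the lower bound, the 4 vertices {0, 1, 4, 8} are pairwise adjacent, and any tree decomposition puts a clique entirely inside one bag — forcing width ≥ 3. The upper and lower bounds meet at 3, so that is the treewidth.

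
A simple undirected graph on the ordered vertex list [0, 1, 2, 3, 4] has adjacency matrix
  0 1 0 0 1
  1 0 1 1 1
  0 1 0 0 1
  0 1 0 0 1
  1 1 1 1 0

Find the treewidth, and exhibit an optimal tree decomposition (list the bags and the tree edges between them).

Each bag holds 3 vertices, so the decomposition has width 2, which upper-bounds the treewidth. Conversely, {0, 1, 4} is a clique of size 3, and the vertices of any clique must share a bag in every tree decomposition; so some bag has ≥ 3 vertices and tw(G) ≥ 2. Hence tw(G) = 2 exactly.

Treewidth 2.
Bags: B1 = {1, 2, 4}  B2 = {1, 3, 4}  B3 = {0, 1, 4}
Tree: B1–B2, B2–B3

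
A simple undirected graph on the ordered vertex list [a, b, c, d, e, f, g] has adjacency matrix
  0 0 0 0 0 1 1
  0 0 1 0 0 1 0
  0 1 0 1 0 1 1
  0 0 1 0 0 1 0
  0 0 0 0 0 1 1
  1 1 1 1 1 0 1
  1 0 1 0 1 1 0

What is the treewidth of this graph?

2

A width-2 tree decomposition is:
Bags: B1 = {b, c, f}  B2 = {c, f, g}  B3 = {e, f, g}  B4 = {c, d, f}  B5 = {a, f, g}
Tree: B1–B2, B2–B3, B1–B4, B3–B5
The largest bag has 3 vertices, giving width 2; this decomposition certifies tw(G) ≤ 2. For the lower bound, the 3 vertices {c, d, f} are pairwise adjacent, and any tree decomposition puts a clique entirely inside one bag — forcing width ≥ 2. Therefore the treewidth is 2.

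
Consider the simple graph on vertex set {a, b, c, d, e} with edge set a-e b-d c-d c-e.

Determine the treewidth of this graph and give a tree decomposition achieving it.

Each bag holds 2 vertices, so the decomposition has width 1, which upper-bounds the treewidth. Any graph with an edge has treewidth ≥ 1, and G has the edge c–e. Therefore the treewidth is 1.

Treewidth 1.
One such decomposition:
Bags: B1 = {c, e}  B2 = {c, d}  B3 = {a, e}  B4 = {b, d}
Tree: B1–B2, B1–B3, B2–B4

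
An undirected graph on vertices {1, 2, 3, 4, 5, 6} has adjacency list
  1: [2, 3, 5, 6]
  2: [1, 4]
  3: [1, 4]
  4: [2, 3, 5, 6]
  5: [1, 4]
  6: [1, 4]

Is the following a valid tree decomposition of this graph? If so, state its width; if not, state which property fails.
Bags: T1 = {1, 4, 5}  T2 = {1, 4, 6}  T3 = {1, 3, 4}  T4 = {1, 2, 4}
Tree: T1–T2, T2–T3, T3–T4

Vertex coverage: the bags together contain {1, 2, 3, 4, 5, 6}, the full vertex set. Edge coverage: each edge of G has both endpoints in at least one bag. Running intersection: for every vertex, the bags containing it form a connected subtree. All three properties hold, so this is a valid tree decomposition of width max|bag| − 1 = 2, and hence tw(G) ≤ 2.

Yes; width 2.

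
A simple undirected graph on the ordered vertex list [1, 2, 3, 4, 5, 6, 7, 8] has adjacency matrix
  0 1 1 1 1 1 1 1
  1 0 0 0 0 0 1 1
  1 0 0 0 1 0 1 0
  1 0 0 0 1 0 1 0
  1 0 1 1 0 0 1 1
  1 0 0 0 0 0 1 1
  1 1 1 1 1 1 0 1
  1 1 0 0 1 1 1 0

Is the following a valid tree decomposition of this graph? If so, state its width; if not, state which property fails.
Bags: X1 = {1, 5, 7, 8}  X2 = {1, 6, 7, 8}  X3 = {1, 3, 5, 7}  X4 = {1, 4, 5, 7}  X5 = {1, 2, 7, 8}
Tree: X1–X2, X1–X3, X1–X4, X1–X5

Vertex coverage: the bags together contain {1, 2, 3, 4, 5, 6, 7, 8}, the full vertex set. Edge coverage: each edge of G has both endpoints in at least one bag. Running intersection: for every vertex, the bags containing it form a connected subtree. All three properties hold, so this is a valid tree decomposition of width max|bag| − 1 = 3, and hence tw(G) ≤ 3.

Yes; width 3.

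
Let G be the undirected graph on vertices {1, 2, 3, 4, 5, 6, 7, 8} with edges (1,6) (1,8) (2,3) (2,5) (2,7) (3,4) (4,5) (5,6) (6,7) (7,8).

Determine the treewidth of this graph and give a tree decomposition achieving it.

Each bag holds 3 vertices, so the decomposition has width 2, which upper-bounds the treewidth. Since 3–4–5–2–3 is a cycle in G, G is not acyclic. Forests are exactly the graphs of treewidth ≤ 1, so tw(G) ≥ 2. Therefore the treewidth is 2.

Treewidth 2.
One optimal decomposition is:
Bags: B1 = {2, 3, 4}  B2 = {2, 4, 5}  B3 = {2, 5, 7}  B4 = {5, 6, 7}  B5 = {6, 7, 8}  B6 = {1, 6, 8}
Tree: B1–B2, B2–B3, B3–B4, B4–B5, B5–B6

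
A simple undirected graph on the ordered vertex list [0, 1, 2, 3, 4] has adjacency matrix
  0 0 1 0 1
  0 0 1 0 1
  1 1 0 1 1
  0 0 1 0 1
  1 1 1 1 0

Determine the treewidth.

A width-2 tree decomposition is:
Bags: B1 = {2, 3, 4}  B2 = {1, 2, 4}  B3 = {0, 2, 4}
Tree: B1–B2, B1–B3
The largest bag has 3 vertices, giving width 2; this decomposition certifies tw(G) ≤ 2. On the other hand G contains the 3-clique {0, 2, 4}. A clique must lie in a single bag of any decomposition, so no decomposition can have width below 2. The upper and lower bounds meet at 2, so that is the treewidth.

2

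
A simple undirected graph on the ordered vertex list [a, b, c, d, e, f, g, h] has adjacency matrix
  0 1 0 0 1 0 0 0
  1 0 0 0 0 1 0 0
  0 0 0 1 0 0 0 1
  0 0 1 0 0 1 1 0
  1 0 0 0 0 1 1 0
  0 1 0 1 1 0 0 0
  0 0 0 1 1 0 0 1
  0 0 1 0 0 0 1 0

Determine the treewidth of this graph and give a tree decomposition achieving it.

Treewidth 2.
Bags: B1 = {c, d, h}  B2 = {d, g, h}  B3 = {d, f, g}  B4 = {e, f, g}  B5 = {b, e, f}  B6 = {a, b, e}
Tree: B1–B2, B2–B3, B3–B4, B4–B5, B5–B6

Every bag has size at most 3, so the width is 3 − 1 = 2 and tw(G) ≤ 2. For the lower bound, G contains the cycle c–h–g–d–c, so G is not a forest; only forests have treewidth ≤ 1, hence tw(G) ≥ 2. Combining the bounds, tw(G) = 2.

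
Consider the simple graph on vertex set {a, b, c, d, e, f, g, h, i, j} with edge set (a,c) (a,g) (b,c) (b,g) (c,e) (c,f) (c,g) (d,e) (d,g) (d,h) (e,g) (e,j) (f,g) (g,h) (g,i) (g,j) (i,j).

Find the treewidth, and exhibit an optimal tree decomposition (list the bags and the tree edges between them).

Treewidth 2.
Bags: B1 = {d, e, g}  B2 = {c, e, g}  B3 = {c, f, g}  B4 = {e, g, j}  B5 = {g, i, j}  B6 = {d, g, h}  B7 = {b, c, g}  B8 = {a, c, g}
Tree: B1–B2, B2–B3, B1–B4, B4–B5, B1–B6, B2–B7, B3–B8

Each bag holds 3 vertices, so the decomposition has width 2, which upper-bounds the treewidth. Conversely, {d, e, g} is a clique of size 3, and the vertices of any clique must share a bag in every tree decomposition; so some bag has ≥ 3 vertices and tw(G) ≥ 2. The upper and lower bounds meet at 2, so that is the treewidth.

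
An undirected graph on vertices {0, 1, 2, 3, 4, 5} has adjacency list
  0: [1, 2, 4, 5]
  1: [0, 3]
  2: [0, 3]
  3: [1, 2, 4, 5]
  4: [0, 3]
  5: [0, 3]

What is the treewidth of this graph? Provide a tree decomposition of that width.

Treewidth 2.
Bags: B1 = {0, 3, 5}  B2 = {0, 3, 4}  B3 = {0, 1, 3}  B4 = {0, 2, 3}
Tree: B1–B2, B2–B3, B3–B4

Every bag has size at most 3, so the width is 3 − 1 = 2 and tw(G) ≤ 2. Since 0–5–3–4–0 is a cycle in G, G is not acyclic. Forests are exactly the graphs of treewidth ≤ 1, so tw(G) ≥ 2. Therefore the treewidth is 2.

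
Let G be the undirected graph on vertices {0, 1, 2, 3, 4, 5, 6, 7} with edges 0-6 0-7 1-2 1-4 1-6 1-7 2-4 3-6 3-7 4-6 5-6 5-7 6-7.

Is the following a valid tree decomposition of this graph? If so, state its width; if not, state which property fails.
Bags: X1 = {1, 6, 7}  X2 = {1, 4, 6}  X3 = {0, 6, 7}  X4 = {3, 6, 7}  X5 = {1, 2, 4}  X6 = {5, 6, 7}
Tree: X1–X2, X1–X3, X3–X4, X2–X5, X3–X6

Yes; width 2.

Vertex coverage: the bags together contain {0, 1, 2, 3, 4, 5, 6, 7}, the full vertex set. Edge coverage: each edge of G has both endpoints in at least one bag. Running intersection: for every vertex, the bags containing it form a connected subtree. All three properties hold, so this is a valid tree decomposition of width max|bag| − 1 = 2, and hence tw(G) ≤ 2.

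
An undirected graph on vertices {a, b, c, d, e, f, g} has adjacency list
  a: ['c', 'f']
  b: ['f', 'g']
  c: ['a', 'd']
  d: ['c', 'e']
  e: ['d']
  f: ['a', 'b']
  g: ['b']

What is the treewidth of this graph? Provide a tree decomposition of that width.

Treewidth 1.
Bags: B1 = {d, e}  B2 = {c, d}  B3 = {a, c}  B4 = {a, f}  B5 = {b, f}  B6 = {b, g}
Tree: B1–B2, B2–B3, B3–B4, B4–B5, B5–B6

Every bag has size at most 2, so the width is 2 − 1 = 1 and tw(G) ≤ 1. Since G has at least one edge (e.g. e–d), it is not an edgeless graph, so tw(G) ≥ 1. Combining the bounds, tw(G) = 1.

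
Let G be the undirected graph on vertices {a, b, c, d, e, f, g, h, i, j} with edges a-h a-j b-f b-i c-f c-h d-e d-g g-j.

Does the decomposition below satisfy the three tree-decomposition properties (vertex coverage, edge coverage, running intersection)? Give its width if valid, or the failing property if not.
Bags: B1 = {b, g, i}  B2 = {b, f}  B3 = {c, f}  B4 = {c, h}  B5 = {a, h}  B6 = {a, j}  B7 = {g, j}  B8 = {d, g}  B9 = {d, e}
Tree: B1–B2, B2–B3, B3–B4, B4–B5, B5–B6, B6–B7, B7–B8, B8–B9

No — bags containing vertex g are not connected in the tree.

A tree decomposition must satisfy three properties: every vertex lies in some bag; for every edge, both endpoints lie together in some bag; and for every vertex, the bags containing it form a connected subtree. Here bags containing vertex g are not connected in the tree, so the decomposition is invalid.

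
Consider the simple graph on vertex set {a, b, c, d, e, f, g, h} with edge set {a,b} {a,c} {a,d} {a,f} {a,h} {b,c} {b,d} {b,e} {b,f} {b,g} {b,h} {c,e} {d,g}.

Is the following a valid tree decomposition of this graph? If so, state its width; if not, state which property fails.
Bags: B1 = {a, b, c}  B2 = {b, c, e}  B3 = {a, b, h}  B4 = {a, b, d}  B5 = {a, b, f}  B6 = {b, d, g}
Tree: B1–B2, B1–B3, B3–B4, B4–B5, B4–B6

Checking the three conditions: (i) the bags cover all of {a, b, c, d, e, f, g, h}; (ii) for each edge, some bag contains both endpoints; (iii) the bags containing any fixed vertex form a subtree. All hold, so the decomposition is valid with width 3 − 1 = 2.

Yes; width 2.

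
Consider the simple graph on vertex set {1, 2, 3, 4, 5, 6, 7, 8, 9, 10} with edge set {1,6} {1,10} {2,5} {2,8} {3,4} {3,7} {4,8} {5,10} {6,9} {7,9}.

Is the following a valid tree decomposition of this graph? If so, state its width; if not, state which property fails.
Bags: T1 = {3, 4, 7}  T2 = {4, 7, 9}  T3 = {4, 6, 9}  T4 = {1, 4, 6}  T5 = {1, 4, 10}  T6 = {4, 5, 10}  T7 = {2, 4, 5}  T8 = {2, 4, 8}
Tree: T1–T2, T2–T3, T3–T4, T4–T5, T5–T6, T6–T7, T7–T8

Yes; width 2.

Every vertex of G appears in some bag (union = {1, 2, 3, 4, 5, 6, 7, 8, 9, 10}); every edge is covered by a bag; and for each vertex v the set of bags containing v is connected in the bag tree. The decomposition is therefore valid. The largest bag has 3 vertices, so the width is 2.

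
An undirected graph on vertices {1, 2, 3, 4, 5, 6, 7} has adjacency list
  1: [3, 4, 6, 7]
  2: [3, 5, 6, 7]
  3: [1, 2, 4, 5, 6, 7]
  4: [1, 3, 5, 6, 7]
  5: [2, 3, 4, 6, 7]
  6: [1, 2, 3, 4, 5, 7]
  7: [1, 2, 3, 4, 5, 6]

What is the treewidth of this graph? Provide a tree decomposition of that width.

The largest bag has 5 vertices, giving width 4; this decomposition certifies tw(G) ≤ 4. For the lower bound, the 5 vertices {2, 3, 5, 6, 7} are pairwise adjacent, and any tree decomposition puts a clique entirely inside one bag — forcing width ≥ 4. Hence tw(G) = 4 exactly.

Treewidth 4.
One optimal decomposition is:
Bags: B1 = {1, 3, 4, 6, 7}  B2 = {3, 4, 5, 6, 7}  B3 = {2, 3, 5, 6, 7}
Tree: B1–B2, B2–B3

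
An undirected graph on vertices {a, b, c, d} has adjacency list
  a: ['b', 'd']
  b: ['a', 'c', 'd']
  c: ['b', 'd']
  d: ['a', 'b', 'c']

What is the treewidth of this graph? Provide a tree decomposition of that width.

Each bag holds 3 vertices, so the decomposition has width 2, which upper-bounds the treewidth. Conversely, {b, c, d} is a clique of size 3, and the vertices of any clique must share a bag in every tree decomposition; so some bag has ≥ 3 vertices and tw(G) ≥ 2. Combining the bounds, tw(G) = 2.

Treewidth 2.
One such decomposition:
Bags: B1 = {a, b, d}  B2 = {b, c, d}
Tree: B1–B2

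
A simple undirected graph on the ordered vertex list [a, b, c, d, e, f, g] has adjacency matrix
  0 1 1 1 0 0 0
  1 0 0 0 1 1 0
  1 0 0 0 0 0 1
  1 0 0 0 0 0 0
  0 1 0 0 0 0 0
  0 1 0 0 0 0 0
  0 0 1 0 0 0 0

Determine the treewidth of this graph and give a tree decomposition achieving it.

Treewidth 1.
Bags: B1 = {a, c}  B2 = {a, b}  B3 = {a, d}  B4 = {b, e}  B5 = {c, g}  B6 = {b, f}
Tree: B1–B2, B2–B3, B2–B4, B1–B5, B2–B6

The largest bag has 2 vertices, giving width 1; this decomposition certifies tw(G) ≤ 1. Since G has at least one edge (e.g. a–c), it is not an edgeless graph, so tw(G) ≥ 1. Hence tw(G) = 1 exactly.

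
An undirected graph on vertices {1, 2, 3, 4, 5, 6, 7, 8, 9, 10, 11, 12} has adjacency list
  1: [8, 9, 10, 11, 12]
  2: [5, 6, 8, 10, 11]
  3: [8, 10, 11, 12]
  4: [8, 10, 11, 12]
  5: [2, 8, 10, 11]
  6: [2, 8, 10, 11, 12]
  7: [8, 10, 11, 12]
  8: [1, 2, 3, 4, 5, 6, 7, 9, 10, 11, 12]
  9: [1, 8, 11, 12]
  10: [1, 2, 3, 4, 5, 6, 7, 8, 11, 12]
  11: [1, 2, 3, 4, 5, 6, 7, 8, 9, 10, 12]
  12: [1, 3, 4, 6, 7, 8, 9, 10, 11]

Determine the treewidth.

A width-4 tree decomposition is:
Bags: B1 = {3, 8, 10, 11, 12}  B2 = {4, 8, 10, 11, 12}  B3 = {7, 8, 10, 11, 12}  B4 = {6, 8, 10, 11, 12}  B5 = {1, 8, 10, 11, 12}  B6 = {1, 8, 9, 11, 12}  B7 = {2, 6, 8, 10, 11}  B8 = {2, 5, 8, 10, 11}
Tree: B1–B2, B2–B3, B2–B4, B2–B5, B5–B6, B4–B7, B7–B8
Every bag has size at most 5, so the width is 5 − 1 = 4 and tw(G) ≤ 4. For the lower bound, the 5 vertices {1, 8, 9, 11, 12} are pairwise adjacent, and any tree decomposition puts a clique entirely inside one bag — forcing width ≥ 4. The upper and lower bounds meet at 4, so that is the treewidth.

4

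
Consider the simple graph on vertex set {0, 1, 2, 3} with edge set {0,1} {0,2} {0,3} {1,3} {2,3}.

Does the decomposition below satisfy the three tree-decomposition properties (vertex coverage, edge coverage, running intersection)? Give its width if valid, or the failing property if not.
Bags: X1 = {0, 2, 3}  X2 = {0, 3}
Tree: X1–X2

No — vertex 1 appears in no bag.

A tree decomposition must satisfy three properties: every vertex lies in some bag; for every edge, both endpoints lie together in some bag; and for every vertex, the bags containing it form a connected subtree. Here vertex 1 appears in no bag, so the decomposition is invalid.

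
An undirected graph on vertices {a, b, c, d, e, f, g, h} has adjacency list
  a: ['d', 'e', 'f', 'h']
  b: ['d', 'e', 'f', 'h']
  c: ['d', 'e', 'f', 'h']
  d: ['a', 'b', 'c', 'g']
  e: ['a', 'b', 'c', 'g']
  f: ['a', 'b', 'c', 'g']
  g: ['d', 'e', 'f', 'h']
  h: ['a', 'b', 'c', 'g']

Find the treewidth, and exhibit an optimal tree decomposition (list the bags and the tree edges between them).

Treewidth 4.
Bags: B1 = {a, d, e, f, h}  B2 = {b, d, e, f, h}  B3 = {d, e, f, g, h}  B4 = {c, d, e, f, h}
Tree: B1–B2, B2–B3, B3–B4

Every bag has size at most 5, so the width is 5 − 1 = 4 and tw(G) ≤ 4. For the lower bound: the 5 vertex sets {a,e}, {b,h}, {d,g}, {f}, {c} are disjoint, each induces a connected subgraph, and every pair is joined by at least one edge of G. Contracting each set to a single vertex therefore yields K_{5} as a minor, and since treewidth is minor-monotone, tw(G) ≥ tw(K_{5}) = 4. Combining the bounds, tw(G) = 4.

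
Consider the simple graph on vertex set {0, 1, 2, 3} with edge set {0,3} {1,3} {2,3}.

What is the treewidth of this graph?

A width-1 tree decomposition is:
Bags: B1 = {1, 3}  B2 = {0, 3}  B3 = {2, 3}
Tree: B1–B2, B2–B3
Each bag holds 2 vertices, so the decomposition has width 1, which upper-bounds the treewidth. G has an edge, so its treewidth is at least 1. Therefore the treewidth is 1.

1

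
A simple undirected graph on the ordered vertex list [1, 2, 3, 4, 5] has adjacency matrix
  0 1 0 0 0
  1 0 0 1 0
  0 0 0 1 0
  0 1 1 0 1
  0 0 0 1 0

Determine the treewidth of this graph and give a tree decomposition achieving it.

Treewidth 1.
One optimal decomposition is:
Bags: B1 = {3, 4}  B2 = {2, 4}  B3 = {4, 5}  B4 = {1, 2}
Tree: B1–B2, B1–B3, B2–B4

Each bag holds 2 vertices, so the decomposition has width 1, which upper-bounds the treewidth. Any graph with an edge has treewidth ≥ 1, and G has the edge 4–3. The upper and lower bounds meet at 1, so that is the treewidth.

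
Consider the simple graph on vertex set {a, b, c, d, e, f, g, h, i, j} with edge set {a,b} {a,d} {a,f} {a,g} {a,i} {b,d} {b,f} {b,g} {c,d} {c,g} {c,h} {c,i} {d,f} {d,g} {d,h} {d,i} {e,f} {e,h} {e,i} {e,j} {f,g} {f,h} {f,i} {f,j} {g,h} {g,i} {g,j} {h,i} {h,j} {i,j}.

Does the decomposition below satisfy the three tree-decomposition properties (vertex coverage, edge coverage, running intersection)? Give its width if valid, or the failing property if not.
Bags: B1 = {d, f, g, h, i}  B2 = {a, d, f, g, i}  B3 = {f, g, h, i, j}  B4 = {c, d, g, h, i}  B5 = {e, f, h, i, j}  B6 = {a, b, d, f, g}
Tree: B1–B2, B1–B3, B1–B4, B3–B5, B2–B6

Checking the three conditions: (i) the bags cover all of {a, b, c, d, e, f, g, h, i, j}; (ii) for each edge, some bag contains both endpoints; (iii) the bags containing any fixed vertex form a subtree. All hold, so the decomposition is valid with width 5 − 1 = 4.

Yes; width 4.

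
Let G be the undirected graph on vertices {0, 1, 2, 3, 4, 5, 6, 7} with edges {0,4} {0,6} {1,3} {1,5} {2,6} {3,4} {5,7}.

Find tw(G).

1

A width-1 tree decomposition is:
Bags: B1 = {2, 6}  B2 = {0, 6}  B3 = {0, 4}  B4 = {3, 4}  B5 = {1, 3}  B6 = {1, 5}  B7 = {5, 7}
Tree: B1–B2, B2–B3, B3–B4, B4–B5, B5–B6, B6–B7
The largest bag has 2 vertices, giving width 1; this decomposition certifies tw(G) ≤ 1. Since G has at least one edge (e.g. 2–6), it is not an edgeless graph, so tw(G) ≥ 1. Combining the bounds, tw(G) = 1.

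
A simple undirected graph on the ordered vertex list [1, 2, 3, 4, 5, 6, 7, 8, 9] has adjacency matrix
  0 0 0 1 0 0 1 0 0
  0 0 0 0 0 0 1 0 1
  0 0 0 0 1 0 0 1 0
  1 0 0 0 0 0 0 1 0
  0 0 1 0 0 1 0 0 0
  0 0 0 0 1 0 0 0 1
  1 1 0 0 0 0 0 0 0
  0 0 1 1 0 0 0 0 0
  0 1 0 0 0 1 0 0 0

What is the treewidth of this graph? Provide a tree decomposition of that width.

Every bag has size at most 3, so the width is 3 − 1 = 2 and tw(G) ≤ 2. The edges 8–4–1–7–2–9–6–5–3–8 form a cycle, so G is not a tree and its treewidth is at least 2. Therefore the treewidth is 2.

Treewidth 2.
One optimal decomposition is:
Bags: B1 = {1, 4, 8}  B2 = {1, 7, 8}  B3 = {2, 7, 8}  B4 = {2, 8, 9}  B5 = {6, 8, 9}  B6 = {5, 6, 8}  B7 = {3, 5, 8}
Tree: B1–B2, B2–B3, B3–B4, B4–B5, B5–B6, B6–B7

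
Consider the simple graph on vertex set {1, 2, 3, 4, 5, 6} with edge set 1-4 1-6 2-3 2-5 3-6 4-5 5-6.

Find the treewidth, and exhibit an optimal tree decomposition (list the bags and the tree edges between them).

Every bag has size at most 3, so the width is 3 − 1 = 2 and tw(G) ≤ 2. For the lower bound, G contains the cycle 4–1–6–5–4, so G is not a forest; only forests have treewidth ≤ 1, hence tw(G) ≥ 2. Therefore the treewidth is 2.

Treewidth 2.
Bags: B1 = {1, 4, 5}  B2 = {1, 5, 6}  B3 = {2, 5, 6}  B4 = {2, 3, 6}
Tree: B1–B2, B2–B3, B3–B4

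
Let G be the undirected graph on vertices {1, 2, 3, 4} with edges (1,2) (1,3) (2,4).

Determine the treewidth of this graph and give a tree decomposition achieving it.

Treewidth 1.
One optimal decomposition is:
Bags: B1 = {2, 4}  B2 = {1, 2}  B3 = {1, 3}
Tree: B1–B2, B2–B3

The largest bag has 2 vertices, giving width 1; this decomposition certifies tw(G) ≤ 1. Any graph with an edge has treewidth ≥ 1, and G has the edge 4–2. Therefore the treewidth is 1.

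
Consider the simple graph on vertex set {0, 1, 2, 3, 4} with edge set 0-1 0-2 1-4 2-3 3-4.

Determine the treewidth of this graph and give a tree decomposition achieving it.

Treewidth 2.
One optimal decomposition is:
Bags: B1 = {0, 2, 3}  B2 = {0, 1, 3}  B3 = {1, 3, 4}
Tree: B1–B2, B2–B3

Each bag holds 3 vertices, so the decomposition has width 2, which upper-bounds the treewidth. The edges 3–2–0–1–4–3 form a cycle, so G is not a tree and its treewidth is at least 2. The upper and lower bounds meet at 2, so that is the treewidth.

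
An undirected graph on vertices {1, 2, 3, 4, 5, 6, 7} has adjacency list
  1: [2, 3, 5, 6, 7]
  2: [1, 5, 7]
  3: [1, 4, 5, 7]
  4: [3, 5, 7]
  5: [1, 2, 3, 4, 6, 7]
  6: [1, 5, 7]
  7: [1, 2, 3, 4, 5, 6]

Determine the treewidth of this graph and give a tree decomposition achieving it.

Every bag has size at most 4, so the width is 4 − 1 = 3 and tw(G) ≤ 3. For the lower bound, the 4 vertices {1, 2, 5, 7} are pairwise adjacent, and any tree decomposition puts a clique entirely inside one bag — forcing width ≥ 3. Therefore the treewidth is 3.

Treewidth 3.
One optimal decomposition is:
Bags: B1 = {1, 5, 6, 7}  B2 = {1, 2, 5, 7}  B3 = {1, 3, 5, 7}  B4 = {3, 4, 5, 7}
Tree: B1–B2, B2–B3, B3–B4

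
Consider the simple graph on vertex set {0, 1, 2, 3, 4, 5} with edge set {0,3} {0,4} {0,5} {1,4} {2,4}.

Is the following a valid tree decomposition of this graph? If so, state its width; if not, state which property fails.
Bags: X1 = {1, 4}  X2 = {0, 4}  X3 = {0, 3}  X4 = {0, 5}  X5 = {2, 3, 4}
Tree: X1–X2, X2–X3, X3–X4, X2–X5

No — bags containing vertex 3 are not connected in the tree.

A tree decomposition must satisfy three properties: every vertex lies in some bag; for every edge, both endpoints lie together in some bag; and for every vertex, the bags containing it form a connected subtree. Here bags containing vertex 3 are not connected in the tree, so the decomposition is invalid.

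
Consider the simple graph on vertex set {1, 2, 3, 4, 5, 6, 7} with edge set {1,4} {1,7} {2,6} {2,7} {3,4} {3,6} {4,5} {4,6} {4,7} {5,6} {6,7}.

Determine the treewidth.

2

A width-2 tree decomposition is:
Bags: B1 = {4, 5, 6}  B2 = {4, 6, 7}  B3 = {1, 4, 7}  B4 = {3, 4, 6}  B5 = {2, 6, 7}
Tree: B1–B2, B2–B3, B1–B4, B2–B5
The largest bag has 3 vertices, giving width 2; this decomposition certifies tw(G) ≤ 2. Conversely, {2, 6, 7} is a clique of size 3, and the vertices of any clique must share a bag in every tree decomposition; so some bag has ≥ 3 vertices and tw(G) ≥ 2. Therefore the treewidth is 2.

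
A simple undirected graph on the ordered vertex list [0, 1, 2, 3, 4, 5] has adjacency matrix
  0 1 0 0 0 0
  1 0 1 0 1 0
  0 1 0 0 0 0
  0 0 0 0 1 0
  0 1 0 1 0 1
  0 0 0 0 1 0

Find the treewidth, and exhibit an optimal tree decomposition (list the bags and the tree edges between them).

Each bag holds 2 vertices, so the decomposition has width 1, which upper-bounds the treewidth. Any graph with an edge has treewidth ≥ 1, and G has the edge 4–5. Combining the bounds, tw(G) = 1.

Treewidth 1.
Bags: B1 = {4, 5}  B2 = {1, 4}  B3 = {3, 4}  B4 = {1, 2}  B5 = {0, 1}
Tree: B1–B2, B2–B3, B2–B4, B4–B5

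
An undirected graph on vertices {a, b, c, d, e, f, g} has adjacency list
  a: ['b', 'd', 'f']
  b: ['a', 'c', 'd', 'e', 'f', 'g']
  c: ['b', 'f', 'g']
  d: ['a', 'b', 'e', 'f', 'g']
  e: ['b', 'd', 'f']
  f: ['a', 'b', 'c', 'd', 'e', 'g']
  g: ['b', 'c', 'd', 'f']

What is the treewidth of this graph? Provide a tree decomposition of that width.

Treewidth 3.
One such decomposition:
Bags: B1 = {a, b, d, f}  B2 = {b, d, f, g}  B3 = {b, d, e, f}  B4 = {b, c, f, g}
Tree: B1–B2, B2–B3, B2–B4

Every bag has size at most 4, so the width is 4 − 1 = 3 and tw(G) ≤ 3. On the other hand G contains the 4-clique {b, d, f, g}. A clique must lie in a single bag of any decomposition, so no decomposition can have width below 3. Combining the bounds, tw(G) = 3.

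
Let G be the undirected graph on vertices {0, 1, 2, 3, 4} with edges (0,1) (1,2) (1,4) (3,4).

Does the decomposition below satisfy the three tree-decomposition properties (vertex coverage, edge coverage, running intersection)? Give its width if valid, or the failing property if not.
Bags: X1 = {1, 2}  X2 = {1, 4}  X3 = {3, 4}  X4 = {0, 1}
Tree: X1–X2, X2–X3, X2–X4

Yes; width 1.

Vertex coverage: the bags together contain {0, 1, 2, 3, 4}, the full vertex set. Edge coverage: each edge of G has both endpoints in at least one bag. Running intersection: for every vertex, the bags containing it form a connected subtree. All three properties hold, so this is a valid tree decomposition of width max|bag| − 1 = 1, and hence tw(G) ≤ 1.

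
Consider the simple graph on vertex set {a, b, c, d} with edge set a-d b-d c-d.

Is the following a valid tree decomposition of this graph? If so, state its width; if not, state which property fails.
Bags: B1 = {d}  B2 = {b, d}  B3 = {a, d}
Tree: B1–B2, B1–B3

A tree decomposition must satisfy three properties: every vertex lies in some bag; for every edge, both endpoints lie together in some bag; and for every vertex, the bags containing it form a connected subtree. Here vertex c appears in no bag, so the decomposition is invalid.

No — vertex c appears in no bag.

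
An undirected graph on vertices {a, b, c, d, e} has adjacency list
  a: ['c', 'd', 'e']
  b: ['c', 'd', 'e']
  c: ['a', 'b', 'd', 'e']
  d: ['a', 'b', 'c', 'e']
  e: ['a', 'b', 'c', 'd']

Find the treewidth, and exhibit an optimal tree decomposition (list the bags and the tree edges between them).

Treewidth 3.
One optimal decomposition is:
Bags: B1 = {b, c, d, e}  B2 = {a, c, d, e}
Tree: B1–B2

Every bag has size at most 4, so the width is 4 − 1 = 3 and tw(G) ≤ 3. For the lower bound, the 4 vertices {a, c, d, e} are pairwise adjacent, and any tree decomposition puts a clique entirely inside one bag — forcing width ≥ 3. The upper and lower bounds meet at 3, so that is the treewidth.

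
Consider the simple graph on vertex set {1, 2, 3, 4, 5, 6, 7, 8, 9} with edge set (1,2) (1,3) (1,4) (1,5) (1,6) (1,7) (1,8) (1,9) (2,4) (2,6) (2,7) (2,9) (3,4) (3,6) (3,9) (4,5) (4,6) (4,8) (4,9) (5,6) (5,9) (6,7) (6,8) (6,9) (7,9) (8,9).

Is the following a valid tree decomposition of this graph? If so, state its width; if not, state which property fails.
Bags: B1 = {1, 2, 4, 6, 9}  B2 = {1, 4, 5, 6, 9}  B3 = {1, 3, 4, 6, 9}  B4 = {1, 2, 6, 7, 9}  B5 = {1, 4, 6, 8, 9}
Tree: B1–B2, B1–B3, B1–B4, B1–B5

Every vertex of G appears in some bag (union = {1, 2, 3, 4, 5, 6, 7, 8, 9}); every edge is covered by a bag; and for each vertex v the set of bags containing v is connected in the bag tree. The decomposition is therefore valid. The largest bag has 5 vertices, so the width is 4.

Yes; width 4.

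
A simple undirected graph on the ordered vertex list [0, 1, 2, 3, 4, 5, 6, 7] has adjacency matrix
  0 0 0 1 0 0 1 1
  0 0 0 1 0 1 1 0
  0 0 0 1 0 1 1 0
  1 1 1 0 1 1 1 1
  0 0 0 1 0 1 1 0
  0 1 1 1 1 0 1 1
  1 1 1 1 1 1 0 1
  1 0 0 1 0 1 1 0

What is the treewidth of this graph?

3

A width-3 tree decomposition is:
Bags: B1 = {2, 3, 5, 6}  B2 = {3, 5, 6, 7}  B3 = {1, 3, 5, 6}  B4 = {0, 3, 6, 7}  B5 = {3, 4, 5, 6}
Tree: B1–B2, B2–B3, B2–B4, B1–B5
Every bag has size at most 4, so the width is 4 − 1 = 3 and tw(G) ≤ 3. Conversely, {0, 3, 6, 7} is a clique of size 4, and the vertices of any clique must share a bag in every tree decomposition; so some bag has ≥ 4 vertices and tw(G) ≥ 3. Combining the bounds, tw(G) = 3.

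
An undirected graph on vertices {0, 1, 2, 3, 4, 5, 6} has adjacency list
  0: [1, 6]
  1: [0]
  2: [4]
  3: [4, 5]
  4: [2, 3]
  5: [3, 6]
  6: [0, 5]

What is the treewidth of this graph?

A width-1 tree decomposition is:
Bags: B1 = {2, 4}  B2 = {3, 4}  B3 = {3, 5}  B4 = {5, 6}  B5 = {0, 6}  B6 = {0, 1}
Tree: B1–B2, B2–B3, B3–B4, B4–B5, B5–B6
Every bag has size at most 2, so the width is 2 − 1 = 1 and tw(G) ≤ 1. Since G has at least one edge (e.g. 2–4), it is not an edgeless graph, so tw(G) ≥ 1. The upper and lower bounds meet at 1, so that is the treewidth.

1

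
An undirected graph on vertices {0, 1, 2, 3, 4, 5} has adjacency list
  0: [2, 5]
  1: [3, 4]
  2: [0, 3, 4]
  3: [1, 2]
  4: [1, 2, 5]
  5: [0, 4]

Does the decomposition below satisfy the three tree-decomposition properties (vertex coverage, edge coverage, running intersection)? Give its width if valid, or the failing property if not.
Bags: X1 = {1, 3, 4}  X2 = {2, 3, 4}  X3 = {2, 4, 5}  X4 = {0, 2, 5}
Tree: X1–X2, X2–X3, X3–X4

Vertex coverage: the bags together contain {0, 1, 2, 3, 4, 5}, the full vertex set. Edge coverage: each edge of G has both endpoints in at least one bag. Running intersection: for every vertex, the bags containing it form a connected subtree. All three properties hold, so this is a valid tree decomposition of width max|bag| − 1 = 2, and hence tw(G) ≤ 2.

Yes; width 2.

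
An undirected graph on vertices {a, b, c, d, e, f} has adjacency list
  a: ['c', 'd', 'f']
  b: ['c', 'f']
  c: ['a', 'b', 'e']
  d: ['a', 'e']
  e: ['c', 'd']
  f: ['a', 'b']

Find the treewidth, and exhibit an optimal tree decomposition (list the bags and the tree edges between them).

Treewidth 2.
One optimal decomposition is:
Bags: B1 = {a, b, f}  B2 = {a, b, c}  B3 = {a, c, d}  B4 = {c, d, e}
Tree: B1–B2, B2–B3, B3–B4

Every bag has size at most 3, so the width is 3 − 1 = 2 and tw(G) ≤ 2. Since f–b–c–a–f is a cycle in G, G is not acyclic. Forests are exactly the graphs of treewidth ≤ 1, so tw(G) ≥ 2. Therefore the treewidth is 2.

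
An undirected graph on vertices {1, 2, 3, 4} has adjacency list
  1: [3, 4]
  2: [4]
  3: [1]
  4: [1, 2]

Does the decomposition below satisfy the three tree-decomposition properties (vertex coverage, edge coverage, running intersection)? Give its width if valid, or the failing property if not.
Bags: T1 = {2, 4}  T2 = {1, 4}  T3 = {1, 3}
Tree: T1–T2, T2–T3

Every vertex of G appears in some bag (union = {1, 2, 3, 4}); every edge is covered by a bag; and for each vertex v the set of bags containing v is connected in the bag tree. The decomposition is therefore valid. The largest bag has 2 vertices, so the width is 1.

Yes; width 1.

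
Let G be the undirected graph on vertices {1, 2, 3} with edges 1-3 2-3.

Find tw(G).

A width-1 tree decomposition is:
Bags: B1 = {2, 3}  B2 = {1, 3}
Tree: B1–B2
Every bag has size at most 2, so the width is 2 − 1 = 1 and tw(G) ≤ 1. G has an edge, so its treewidth is at least 1. Hence tw(G) = 1 exactly.

1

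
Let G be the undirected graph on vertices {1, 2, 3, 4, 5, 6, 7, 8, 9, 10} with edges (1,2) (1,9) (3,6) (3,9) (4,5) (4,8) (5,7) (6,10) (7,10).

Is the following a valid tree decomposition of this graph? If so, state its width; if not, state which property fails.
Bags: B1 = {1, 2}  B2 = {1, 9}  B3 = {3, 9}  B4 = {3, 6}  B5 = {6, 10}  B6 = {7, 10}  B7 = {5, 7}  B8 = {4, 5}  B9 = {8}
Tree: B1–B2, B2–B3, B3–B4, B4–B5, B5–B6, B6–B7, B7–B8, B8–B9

A tree decomposition must satisfy three properties: every vertex lies in some bag; for every edge, both endpoints lie together in some bag; and for every vertex, the bags containing it form a connected subtree. Here edge (4,8) lies in no bag, so the decomposition is invalid.

No — edge (4,8) lies in no bag.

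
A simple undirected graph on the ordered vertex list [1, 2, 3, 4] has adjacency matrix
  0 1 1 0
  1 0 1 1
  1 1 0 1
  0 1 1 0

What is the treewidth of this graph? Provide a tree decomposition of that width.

Treewidth 2.
One optimal decomposition is:
Bags: B1 = {1, 2, 3}  B2 = {2, 3, 4}
Tree: B1–B2

Every bag has size at most 3, so the width is 3 − 1 = 2 and tw(G) ≤ 2. For the lower bound, the 3 vertices {1, 2, 3} are pairwise adjacent, and any tree decomposition puts a clique entirely inside one bag — forcing width ≥ 2. Therefore the treewidth is 2.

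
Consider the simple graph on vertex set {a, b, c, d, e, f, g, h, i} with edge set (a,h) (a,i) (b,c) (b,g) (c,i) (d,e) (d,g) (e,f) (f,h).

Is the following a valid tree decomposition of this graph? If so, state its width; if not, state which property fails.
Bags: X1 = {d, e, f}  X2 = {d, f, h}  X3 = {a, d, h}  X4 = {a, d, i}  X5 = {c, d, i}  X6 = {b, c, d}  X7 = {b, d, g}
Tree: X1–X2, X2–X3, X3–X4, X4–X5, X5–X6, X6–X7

Checking the three conditions: (i) the bags cover all of {a, b, c, d, e, f, g, h, i}; (ii) for each edge, some bag contains both endpoints; (iii) the bags containing any fixed vertex form a subtree. All hold, so the decomposition is valid with width 3 − 1 = 2.

Yes; width 2.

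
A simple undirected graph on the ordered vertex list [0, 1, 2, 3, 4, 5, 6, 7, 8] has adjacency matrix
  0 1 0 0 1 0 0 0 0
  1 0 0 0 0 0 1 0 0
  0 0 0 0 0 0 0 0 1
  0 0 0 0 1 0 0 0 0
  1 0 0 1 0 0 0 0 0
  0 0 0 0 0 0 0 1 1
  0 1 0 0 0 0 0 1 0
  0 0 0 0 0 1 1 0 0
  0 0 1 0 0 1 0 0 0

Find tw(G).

A width-1 tree decomposition is:
Bags: B1 = {2, 8}  B2 = {5, 8}  B3 = {5, 7}  B4 = {6, 7}  B5 = {1, 6}  B6 = {0, 1}  B7 = {0, 4}  B8 = {3, 4}
Tree: B1–B2, B2–B3, B3–B4, B4–B5, B5–B6, B6–B7, B7–B8
The largest bag has 2 vertices, giving width 1; this decomposition certifies tw(G) ≤ 1. Since G has at least one edge (e.g. 2–8), it is not an edgeless graph, so tw(G) ≥ 1. Hence tw(G) = 1 exactly.

1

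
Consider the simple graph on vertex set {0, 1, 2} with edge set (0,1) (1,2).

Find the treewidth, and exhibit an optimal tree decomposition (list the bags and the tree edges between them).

Treewidth 1.
One such decomposition:
Bags: B1 = {1, 2}  B2 = {0, 1}
Tree: B1–B2

Each bag holds 2 vertices, so the decomposition has width 1, which upper-bounds the treewidth. G has an edge, so its treewidth is at least 1. Hence tw(G) = 1 exactly.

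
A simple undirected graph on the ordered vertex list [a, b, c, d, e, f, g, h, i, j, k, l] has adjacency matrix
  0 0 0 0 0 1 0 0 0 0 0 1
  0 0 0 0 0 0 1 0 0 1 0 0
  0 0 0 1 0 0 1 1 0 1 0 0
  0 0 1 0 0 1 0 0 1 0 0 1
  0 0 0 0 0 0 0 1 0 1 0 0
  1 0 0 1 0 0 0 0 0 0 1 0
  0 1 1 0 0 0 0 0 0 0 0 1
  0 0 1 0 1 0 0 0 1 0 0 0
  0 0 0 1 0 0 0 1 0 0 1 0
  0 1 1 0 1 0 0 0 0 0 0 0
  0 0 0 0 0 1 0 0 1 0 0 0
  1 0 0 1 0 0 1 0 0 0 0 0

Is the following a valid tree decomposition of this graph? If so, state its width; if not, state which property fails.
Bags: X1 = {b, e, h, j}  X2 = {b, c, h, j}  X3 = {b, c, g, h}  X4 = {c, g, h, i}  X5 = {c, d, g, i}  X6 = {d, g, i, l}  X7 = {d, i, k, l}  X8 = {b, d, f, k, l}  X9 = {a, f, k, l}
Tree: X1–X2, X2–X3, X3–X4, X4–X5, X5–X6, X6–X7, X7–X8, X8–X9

A tree decomposition must satisfy three properties: every vertex lies in some bag; for every edge, both endpoints lie together in some bag; and for every vertex, the bags containing it form a connected subtree. Here bags containing vertex b are not connected in the tree, so the decomposition is invalid.

No — bags containing vertex b are not connected in the tree.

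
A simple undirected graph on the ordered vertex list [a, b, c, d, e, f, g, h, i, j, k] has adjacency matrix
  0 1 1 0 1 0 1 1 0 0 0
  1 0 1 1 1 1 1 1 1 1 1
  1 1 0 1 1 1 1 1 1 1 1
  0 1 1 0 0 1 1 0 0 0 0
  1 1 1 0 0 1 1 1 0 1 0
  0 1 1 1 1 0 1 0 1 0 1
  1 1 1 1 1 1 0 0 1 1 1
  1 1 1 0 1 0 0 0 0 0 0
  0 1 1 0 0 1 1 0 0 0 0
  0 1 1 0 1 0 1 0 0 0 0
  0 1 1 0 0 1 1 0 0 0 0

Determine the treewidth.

4

A width-4 tree decomposition is:
Bags: B1 = {b, c, d, f, g}  B2 = {b, c, f, g, k}  B3 = {b, c, e, f, g}  B4 = {b, c, f, g, i}  B5 = {b, c, e, g, j}  B6 = {a, b, c, e, g}  B7 = {a, b, c, e, h}
Tree: B1–B2, B2–B3, B1–B4, B3–B5, B3–B6, B6–B7
Each bag holds 5 vertices, so the decomposition has width 4, which upper-bounds the treewidth. Conversely, {a, b, c, e, g} is a clique of size 5, and the vertices of any clique must share a bag in every tree decomposition; so some bag has ≥ 5 vertices and tw(G) ≥ 4. Hence tw(G) = 4 exactly.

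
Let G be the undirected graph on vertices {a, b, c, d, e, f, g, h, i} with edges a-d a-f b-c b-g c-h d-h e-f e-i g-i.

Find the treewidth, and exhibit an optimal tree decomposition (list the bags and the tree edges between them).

Treewidth 2.
One optimal decomposition is:
Bags: B1 = {b, g, i}  B2 = {b, e, i}  B3 = {b, e, f}  B4 = {a, b, f}  B5 = {a, b, d}  B6 = {b, d, h}  B7 = {b, c, h}
Tree: B1–B2, B2–B3, B3–B4, B4–B5, B5–B6, B6–B7

The largest bag has 3 vertices, giving width 2; this decomposition certifies tw(G) ≤ 2. Since b–g–i–e–f–a–d–h–c–b is a cycle in G, G is not acyclic. Forests are exactly the graphs of treewidth ≤ 1, so tw(G) ≥ 2. Combining the bounds, tw(G) = 2.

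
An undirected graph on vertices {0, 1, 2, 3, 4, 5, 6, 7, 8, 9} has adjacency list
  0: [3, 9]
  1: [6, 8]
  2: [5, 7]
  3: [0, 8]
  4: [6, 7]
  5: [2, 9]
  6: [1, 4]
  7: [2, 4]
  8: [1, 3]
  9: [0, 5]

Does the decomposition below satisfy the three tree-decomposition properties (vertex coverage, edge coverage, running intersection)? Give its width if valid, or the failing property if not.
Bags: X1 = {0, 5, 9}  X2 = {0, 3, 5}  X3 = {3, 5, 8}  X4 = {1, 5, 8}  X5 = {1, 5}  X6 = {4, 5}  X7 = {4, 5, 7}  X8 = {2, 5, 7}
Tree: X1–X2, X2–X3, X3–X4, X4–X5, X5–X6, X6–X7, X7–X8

No — vertex 6 appears in no bag.

A tree decomposition must satisfy three properties: every vertex lies in some bag; for every edge, both endpoints lie together in some bag; and for every vertex, the bags containing it form a connected subtree. Here vertex 6 appears in no bag, so the decomposition is invalid.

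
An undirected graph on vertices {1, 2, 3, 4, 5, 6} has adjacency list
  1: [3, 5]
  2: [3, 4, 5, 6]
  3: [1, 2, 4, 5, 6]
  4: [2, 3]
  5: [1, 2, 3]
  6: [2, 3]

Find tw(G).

A width-2 tree decomposition is:
Bags: B1 = {2, 3, 4}  B2 = {2, 3, 6}  B3 = {2, 3, 5}  B4 = {1, 3, 5}
Tree: B1–B2, B1–B3, B3–B4
Each bag holds 3 vertices, so the decomposition has width 2, which upper-bounds the treewidth. On the other hand G contains the 3-clique {1, 3, 5}. A clique must lie in a single bag of any decomposition, so no decomposition can have width below 2. Hence tw(G) = 2 exactly.

2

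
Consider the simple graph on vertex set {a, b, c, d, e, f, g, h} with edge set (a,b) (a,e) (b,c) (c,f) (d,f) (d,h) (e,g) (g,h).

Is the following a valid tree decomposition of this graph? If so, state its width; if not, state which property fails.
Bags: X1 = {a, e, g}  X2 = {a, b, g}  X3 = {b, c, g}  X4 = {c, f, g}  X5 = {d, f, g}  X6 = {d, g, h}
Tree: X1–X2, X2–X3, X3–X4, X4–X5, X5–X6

Every vertex of G appears in some bag (union = {a, b, c, d, e, f, g, h}); every edge is covered by a bag; and for each vertex v the set of bags containing v is connected in the bag tree. The decomposition is therefore valid. The largest bag has 3 vertices, so the width is 2.

Yes; width 2.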